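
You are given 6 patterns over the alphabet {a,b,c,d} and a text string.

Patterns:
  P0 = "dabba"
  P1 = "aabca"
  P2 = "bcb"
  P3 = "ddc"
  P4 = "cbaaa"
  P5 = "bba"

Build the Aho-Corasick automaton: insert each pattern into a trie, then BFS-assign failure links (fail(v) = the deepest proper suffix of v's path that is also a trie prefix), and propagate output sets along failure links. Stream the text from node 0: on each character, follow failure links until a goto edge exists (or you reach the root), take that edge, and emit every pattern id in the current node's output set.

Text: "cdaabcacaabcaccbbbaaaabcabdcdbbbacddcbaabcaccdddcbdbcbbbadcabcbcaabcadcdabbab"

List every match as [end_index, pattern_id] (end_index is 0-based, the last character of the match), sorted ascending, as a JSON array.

Construct AC machine:
Trie nodes:
  n0 'ε': a→6 b→11 c→16 d→1
  n1 'd': a→2 d→14
  n2 'da': b→3
  n3 'dab': b→4
  n4 'dabb': a→5
  n5 'dabba': ·  ←P0
  n6 'a': a→7
  n7 'aa': b→8
  n8 'aab': c→9
  n9 'aabc': a→10
  n10 'aabca': ·  ←P1
  n11 'b': b→21 c→12
  n12 'bc': b→13
  n13 'bcb': ·  ←P2
  n14 'dd': c→15
  n15 'ddc': ·  ←P3
  n16 'c': b→17
  n17 'cb': a→18
  n18 'cba': a→19
  n19 'cbaa': a→20
  n20 'cbaaa': ·  ←P4
  n21 'bb': a→22
  n22 'bba': ·  ←P5

Failure links (BFS by depth):
  n1('d'): parent n0 fail=0; on 'd' 0 → fail=0;  out ∅∪∅=∅
  n6('a'): parent n0 fail=0; on 'a' 0 → fail=0;  out ∅∪∅=∅
  n11('b'): parent n0 fail=0; on 'b' 0 → fail=0;  out ∅∪∅=∅
  n16('c'): parent n0 fail=0; on 'c' 0 → fail=0;  out ∅∪∅=∅
  n2('da'): parent n1 fail=0; on 'a' 0 → fail=6;  out ∅∪∅=∅
  n7('aa'): parent n6 fail=0; on 'a' 0 → fail=6;  out ∅∪∅=∅
  n12('bc'): parent n11 fail=0; on 'c' 0 → fail=16;  out ∅∪∅=∅
  n14('dd'): parent n1 fail=0; on 'd' 0 → fail=1;  out ∅∪∅=∅
  n17('cb'): parent n16 fail=0; on 'b' 0 → fail=11;  out ∅∪∅=∅
  n21('bb'): parent n11 fail=0; on 'b' 0 → fail=11;  out ∅∪∅=∅
  n3('dab'): parent n2 fail=6; on 'b' 6→0 → fail=11;  out ∅∪∅=∅
  n8('aab'): parent n7 fail=6; on 'b' 6→0 → fail=11;  out ∅∪∅=∅
  n13('bcb'): parent n12 fail=16; on 'b' 16 → fail=17;  out {2}∪∅={2}
  n15('ddc'): parent n14 fail=1; on 'c' 1→0 → fail=16;  out {3}∪∅={3}
  n18('cba'): parent n17 fail=11; on 'a' 11→0 → fail=6;  out ∅∪∅=∅
  n22('bba'): parent n21 fail=11; on 'a' 11→0 → fail=6;  out {5}∪∅={5}
  n4('dabb'): parent n3 fail=11; on 'b' 11 → fail=21;  out ∅∪∅=∅
  n9('aabc'): parent n8 fail=11; on 'c' 11 → fail=12;  out ∅∪∅=∅
  n19('cbaa'): parent n18 fail=6; on 'a' 6 → fail=7;  out ∅∪∅=∅
  n5('dabba'): parent n4 fail=21; on 'a' 21 → fail=22;  out {0}∪{5}={0,5}
  n10('aabca'): parent n9 fail=12; on 'a' 12→16→0 → fail=6;  out {1}∪∅={1}
  n20('cbaaa'): parent n19 fail=7; on 'a' 7→6 → fail=7;  out {4}∪∅={4}

Scan:
i=0 'c': node 0→16
i=1 'd': node 16→1 (via fail)
i=2 'a': node 1→2
i=3 'a': node 2→7 (via fail)
i=4 'b': node 7→8
i=5 'c': node 8→9
i=6 'a': node 9→10  emit P1@[2:6]
i=7 'c': node 10→16 (via fail)
i=8 'a': node 16→6 (via fail)
i=9 'a': node 6→7
i=10 'b': node 7→8
i=11 'c': node 8→9
i=12 'a': node 9→10  emit P1@[8:12]
i=13 'c': node 10→16 (via fail)
i=14 'c': node 16→16 (via fail)
i=15 'b': node 16→17
i=16 'b': node 17→21 (via fail)
i=17 'b': node 21→21 (via fail)
i=18 'a': node 21→22  emit P5@[16:18]
i=19 'a': node 22→7 (via fail)
i=20 'a': node 7→7 (via fail)
i=21 'a': node 7→7 (via fail)
i=22 'b': node 7→8
i=23 'c': node 8→9
i=24 'a': node 9→10  emit P1@[20:24]
i=25 'b': node 10→11 (via fail)
i=26 'd': node 11→1 (via fail)
i=27 'c': node 1→16 (via fail)
i=28 'd': node 16→1 (via fail)
i=29 'b': node 1→11 (via fail)
i=30 'b': node 11→21
i=31 'b': node 21→21 (via fail)
i=32 'a': node 21→22  emit P5@[30:32]
i=33 'c': node 22→16 (via fail)
i=34 'd': node 16→1 (via fail)
i=35 'd': node 1→14
i=36 'c': node 14→15  emit P3@[34:36]
i=37 'b': node 15→17 (via fail)
i=38 'a': node 17→18
i=39 'a': node 18→19
i=40 'b': node 19→8 (via fail)
i=41 'c': node 8→9
i=42 'a': node 9→10  emit P1@[38:42]
i=43 'c': node 10→16 (via fail)
i=44 'c': node 16→16 (via fail)
i=45 'd': node 16→1 (via fail)
i=46 'd': node 1→14
i=47 'd': node 14→14 (via fail)
i=48 'c': node 14→15  emit P3@[46:48]
i=49 'b': node 15→17 (via fail)
i=50 'd': node 17→1 (via fail)
i=51 'b': node 1→11 (via fail)
i=52 'c': node 11→12
i=53 'b': node 12→13  emit P2@[51:53]
i=54 'b': node 13→21 (via fail)
i=55 'b': node 21→21 (via fail)
i=56 'a': node 21→22  emit P5@[54:56]
i=57 'd': node 22→1 (via fail)
i=58 'c': node 1→16 (via fail)
i=59 'a': node 16→6 (via fail)
i=60 'b': node 6→11 (via fail)
i=61 'c': node 11→12
i=62 'b': node 12→13  emit P2@[60:62]
i=63 'c': node 13→12 (via fail)
i=64 'a': node 12→6 (via fail)
i=65 'a': node 6→7
i=66 'b': node 7→8
i=67 'c': node 8→9
i=68 'a': node 9→10  emit P1@[64:68]
i=69 'd': node 10→1 (via fail)
i=70 'c': node 1→16 (via fail)
i=71 'd': node 16→1 (via fail)
i=72 'a': node 1→2
i=73 'b': node 2→3
i=74 'b': node 3→4
i=75 'a': node 4→5  emit P0@[71:75],P5@[73:75]
i=76 'b': node 5→11 (via fail)

All matches (sorted): [[6,1],[12,1],[18,5],[24,1],[32,5],[36,3],[42,1],[48,3],[53,2],[56,5],[62,2],[68,1],[75,0],[75,5]]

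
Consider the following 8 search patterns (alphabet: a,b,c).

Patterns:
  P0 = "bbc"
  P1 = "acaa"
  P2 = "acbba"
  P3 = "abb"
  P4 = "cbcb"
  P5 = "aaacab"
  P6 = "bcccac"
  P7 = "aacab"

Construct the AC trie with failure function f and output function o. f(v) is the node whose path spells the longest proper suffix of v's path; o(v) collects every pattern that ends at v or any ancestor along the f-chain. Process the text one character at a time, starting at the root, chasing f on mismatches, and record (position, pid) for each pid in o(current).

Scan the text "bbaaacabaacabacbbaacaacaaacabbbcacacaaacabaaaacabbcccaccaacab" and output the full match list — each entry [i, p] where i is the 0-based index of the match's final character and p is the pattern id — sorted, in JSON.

Build:
Trie (insert patterns):
  0='ε' goto a→4 b→1 c→13
  1='b' goto b→2 c→22
  2='bb' goto c→3
  3='bbc' goto ·  [P0 ends]
  4='a' goto a→17 b→11 c→5
  5='ac' goto a→6 b→8
  6='aca' goto a→7
  7='acaa' goto ·  [P1 ends]
  8='acb' goto b→9
  9='acbb' goto a→10
  10='acbba' goto ·  [P2 ends]
  11='ab' goto b→12
  12='abb' goto ·  [P3 ends]
  13='c' goto b→14
  14='cb' goto c→15
  15='cbc' goto b→16
  16='cbcb' goto ·  [P4 ends]
  17='aa' goto a→18 c→27
  18='aaa' goto c→19
  19='aaac' goto a→20
  20='aaaca' goto b→21
  21='aaacab' goto ·  [P5 ends]
  22='bc' goto c→23
  23='bcc' goto c→24
  24='bccc' goto a→25
  25='bccca' goto c→26
  26='bcccac' goto ·  [P6 ends]
  27='aac' goto a→28
  28='aaca' goto b→29
  29='aacab' goto ·  [P7 ends]

Failure links (BFS by depth):
  n1('b'): parent n0 fail=0; on 'b' 0 → fail=0;  out ∅∪∅=∅
  n4('a'): parent n0 fail=0; on 'a' 0 → fail=0;  out ∅∪∅=∅
  n13('c'): parent n0 fail=0; on 'c' 0 → fail=0;  out ∅∪∅=∅
  n2('bb'): parent n1 fail=0; on 'b' 0 → fail=1;  out ∅∪∅=∅
  n5('ac'): parent n4 fail=0; on 'c' 0 → fail=13;  out ∅∪∅=∅
  n11('ab'): parent n4 fail=0; on 'b' 0 → fail=1;  out ∅∪∅=∅
  n14('cb'): parent n13 fail=0; on 'b' 0 → fail=1;  out ∅∪∅=∅
  n17('aa'): parent n4 fail=0; on 'a' 0 → fail=4;  out ∅∪∅=∅
  n22('bc'): parent n1 fail=0; on 'c' 0 → fail=13;  out ∅∪∅=∅
  n3('bbc'): parent n2 fail=1; on 'c' 1 → fail=22;  out {0}∪∅={0}
  n6('aca'): parent n5 fail=13; on 'a' 13→0 → fail=4;  out ∅∪∅=∅
  n8('acb'): parent n5 fail=13; on 'b' 13 → fail=14;  out ∅∪∅=∅
  n12('abb'): parent n11 fail=1; on 'b' 1 → fail=2;  out {3}∪∅={3}
  n15('cbc'): parent n14 fail=1; on 'c' 1 → fail=22;  out ∅∪∅=∅
  n18('aaa'): parent n17 fail=4; on 'a' 4 → fail=17;  out ∅∪∅=∅
  n23('bcc'): parent n22 fail=13; on 'c' 13→0 → fail=13;  out ∅∪∅=∅
  n27('aac'): parent n17 fail=4; on 'c' 4 → fail=5;  out ∅∪∅=∅
  n7('acaa'): parent n6 fail=4; on 'a' 4 → fail=17;  out {1}∪∅={1}
  n9('acbb'): parent n8 fail=14; on 'b' 14→1 → fail=2;  out ∅∪∅=∅
  n16('cbcb'): parent n15 fail=22; on 'b' 22→13 → fail=14;  out {4}∪∅={4}
  n19('aaac'): parent n18 fail=17; on 'c' 17 → fail=27;  out ∅∪∅=∅
  n24('bccc'): parent n23 fail=13; on 'c' 13→0 → fail=13;  out ∅∪∅=∅
  n28('aaca'): parent n27 fail=5; on 'a' 5 → fail=6;  out ∅∪∅=∅
  n10('acbba'): parent n9 fail=2; on 'a' 2→1→0 → fail=4;  out {2}∪∅={2}
  n20('aaaca'): parent n19 fail=27; on 'a' 27 → fail=28;  out ∅∪∅=∅
  n25('bccca'): parent n24 fail=13; on 'a' 13→0 → fail=4;  out ∅∪∅=∅
  n29('aacab'): parent n28 fail=6; on 'b' 6→4 → fail=11;  out {7}∪∅={7}
  n21('aaacab'): parent n20 fail=28; on 'b' 28 → fail=29;  out {5}∪{7}={5,7}
  n26('bcccac'): parent n25 fail=4; on 'c' 4 → fail=5;  out {6}∪∅={6}

Run:
[0] read 'b'  n0⇒n1
[1] read 'b'  n1⇒n2
[2] read 'a'  n2⇒n4 (fail-walked)
[3] read 'a'  n4⇒n17
[4] read 'a'  n17⇒n18
[5] read 'c'  n18⇒n19
[6] read 'a'  n19⇒n20
[7] read 'b'  n20⇒n21  emit P5@[2:7],P7@[3:7]
[8] read 'a'  n21⇒n4 (fail-walked)
[9] read 'a'  n4⇒n17
[10] read 'c'  n17⇒n27
[11] read 'a'  n27⇒n28
[12] read 'b'  n28⇒n29  emit P7@[8:12]
[13] read 'a'  n29⇒n4 (fail-walked)
[14] read 'c'  n4⇒n5
[15] read 'b'  n5⇒n8
[16] read 'b'  n8⇒n9
[17] read 'a'  n9⇒n10  emit P2@[13:17]
[18] read 'a'  n10⇒n17 (fail-walked)
[19] read 'c'  n17⇒n27
[20] read 'a'  n27⇒n28
[21] read 'a'  n28⇒n7 (fail-walked)  emit P1@[18:21]
[22] read 'c'  n7⇒n27 (fail-walked)
[23] read 'a'  n27⇒n28
[24] read 'a'  n28⇒n7 (fail-walked)  emit P1@[21:24]
[25] read 'a'  n7⇒n18 (fail-walked)
[26] read 'c'  n18⇒n19
[27] read 'a'  n19⇒n20
[28] read 'b'  n20⇒n21  emit P5@[23:28],P7@[24:28]
[29] read 'b'  n21⇒n12 (fail-walked)  emit P3@[27:29]
[30] read 'b'  n12⇒n2 (fail-walked)
[31] read 'c'  n2⇒n3  emit P0@[29:31]
[32] read 'a'  n3⇒n4 (fail-walked)
[33] read 'c'  n4⇒n5
[34] read 'a'  n5⇒n6
[35] read 'c'  n6⇒n5 (fail-walked)
[36] read 'a'  n5⇒n6
[37] read 'a'  n6⇒n7  emit P1@[34:37]
[38] read 'a'  n7⇒n18 (fail-walked)
[39] read 'c'  n18⇒n19
[40] read 'a'  n19⇒n20
[41] read 'b'  n20⇒n21  emit P5@[36:41],P7@[37:41]
[42] read 'a'  n21⇒n4 (fail-walked)
[43] read 'a'  n4⇒n17
[44] read 'a'  n17⇒n18
[45] read 'a'  n18⇒n18 (fail-walked)
[46] read 'c'  n18⇒n19
[47] read 'a'  n19⇒n20
[48] read 'b'  n20⇒n21  emit P5@[43:48],P7@[44:48]
[49] read 'b'  n21⇒n12 (fail-walked)  emit P3@[47:49]
[50] read 'c'  n12⇒n3 (fail-walked)  emit P0@[48:50]
[51] read 'c'  n3⇒n23 (fail-walked)
[52] read 'c'  n23⇒n24
[53] read 'a'  n24⇒n25
[54] read 'c'  n25⇒n26  emit P6@[49:54]
[55] read 'c'  n26⇒n13 (fail-walked)
[56] read 'a'  n13⇒n4 (fail-walked)
[57] read 'a'  n4⇒n17
[58] read 'c'  n17⇒n27
[59] read 'a'  n27⇒n28
[60] read 'b'  n28⇒n29  emit P7@[56:60]

Matches: [[7,5],[7,7],[12,7],[17,2],[21,1],[24,1],[28,5],[28,7],[29,3],[31,0],[37,1],[41,5],[41,7],[48,5],[48,7],[49,3],[50,0],[54,6],[60,7]]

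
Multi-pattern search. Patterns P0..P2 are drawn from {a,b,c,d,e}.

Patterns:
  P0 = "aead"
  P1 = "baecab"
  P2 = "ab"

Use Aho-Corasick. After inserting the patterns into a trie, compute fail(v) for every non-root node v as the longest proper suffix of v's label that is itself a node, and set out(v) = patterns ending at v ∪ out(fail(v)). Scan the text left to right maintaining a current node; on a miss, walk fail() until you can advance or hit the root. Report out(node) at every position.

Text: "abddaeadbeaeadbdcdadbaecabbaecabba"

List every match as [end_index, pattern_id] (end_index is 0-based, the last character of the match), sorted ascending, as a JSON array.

Build automaton:
Trie (insert patterns):
  0='ε' goto a→1 b→5
  1='a' goto b→11 e→2
  2='ae' goto a→3
  3='aea' goto d→4
  4='aead' goto ·  ←P0
  5='b' goto a→6
  6='ba' goto e→7
  7='bae' goto c→8
  8='baec' goto a→9
  9='baeca' goto b→10
  10='baecab' goto ·  ←P1
  11='ab' goto ·  ←P2

Failure links (BFS by depth):
  n1('a'): parent n0 fail=0; on 'a' 0 → fail=0;  out ∅∪∅=∅
  n5('b'): parent n0 fail=0; on 'b' 0 → fail=0;  out ∅∪∅=∅
  n2('ae'): parent n1 fail=0; on 'e' 0 → fail=0;  out ∅∪∅=∅
  n6('ba'): parent n5 fail=0; on 'a' 0 → fail=1;  out ∅∪∅=∅
  n11('ab'): parent n1 fail=0; on 'b' 0 → fail=5;  out {2}∪∅={2}
  n3('aea'): parent n2 fail=0; on 'a' 0 → fail=1;  out ∅∪∅=∅
  n7('bae'): parent n6 fail=1; on 'e' 1 → fail=2;  out ∅∪∅=∅
  n4('aead'): parent n3 fail=1; on 'd' 1→0 → fail=0;  out {0}∪∅={0}
  n8('baec'): parent n7 fail=2; on 'c' 2→0 → fail=0;  out ∅∪∅=∅
  n9('baeca'): parent n8 fail=0; on 'a' 0 → fail=1;  out ∅∪∅=∅
  n10('baecab'): parent n9 fail=1; on 'b' 1 → fail=11;  out {1}∪{2}={1,2}

Text stream:
pos 0 'a': at 1
pos 1 'b': at 11  ** P2@[0:1]
pos 2 'd': at 0 ·f
pos 3 'd': at 0
pos 4 'a': at 1
pos 5 'e': at 2
pos 6 'a': at 3
pos 7 'd': at 4  ** P0@[4:7]
pos 8 'b': at 5 ·f
pos 9 'e': at 0 ·f
pos 10 'a': at 1
pos 11 'e': at 2
pos 12 'a': at 3
pos 13 'd': at 4  ** P0@[10:13]
pos 14 'b': at 5 ·f
pos 15 'd': at 0 ·f
pos 16 'c': at 0
pos 17 'd': at 0
pos 18 'a': at 1
pos 19 'd': at 0 ·f
pos 20 'b': at 5
pos 21 'a': at 6
pos 22 'e': at 7
pos 23 'c': at 8
pos 24 'a': at 9
pos 25 'b': at 10  ** P1@[20:25],P2@[24:25]
pos 26 'b': at 5 ·f
pos 27 'a': at 6
pos 28 'e': at 7
pos 29 'c': at 8
pos 30 'a': at 9
pos 31 'b': at 10  ** P1@[26:31],P2@[30:31]
pos 32 'b': at 5 ·f
pos 33 'a': at 6

Matches: [[1,2],[7,0],[13,0],[25,1],[25,2],[31,1],[31,2]]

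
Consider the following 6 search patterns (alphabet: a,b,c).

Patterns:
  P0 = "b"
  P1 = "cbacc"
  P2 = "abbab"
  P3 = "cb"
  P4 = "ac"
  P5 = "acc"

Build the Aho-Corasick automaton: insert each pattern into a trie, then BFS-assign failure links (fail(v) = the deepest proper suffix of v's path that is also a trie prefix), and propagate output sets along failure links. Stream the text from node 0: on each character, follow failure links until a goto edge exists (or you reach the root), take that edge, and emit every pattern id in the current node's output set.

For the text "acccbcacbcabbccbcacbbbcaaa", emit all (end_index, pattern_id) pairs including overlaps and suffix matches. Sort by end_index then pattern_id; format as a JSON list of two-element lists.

Construct AC machine:
Trie nodes:
  0='ε' goto a→7 b→1 c→2
  1='b' goto ·  ←P0
  2='c' goto b→3
  3='cb' goto a→4  ←P3
  4='cba' goto c→5
  5='cbac' goto c→6
  6='cbacc' goto ·  ←P1
  7='a' goto b→8 c→12
  8='ab' goto b→9
  9='abb' goto a→10
  10='abba' goto b→11
  11='abbab' goto ·  ←P2
  12='ac' goto c→13  ←P4
  13='acc' goto ·  ←P5

Failure links (BFS by depth):
  n1('b'): parent n0 fail=0; on 'b' 0 → fail=0;  out {0}∪∅={0}
  n2('c'): parent n0 fail=0; on 'c' 0 → fail=0;  out ∅∪∅=∅
  n7('a'): parent n0 fail=0; on 'a' 0 → fail=0;  out ∅∪∅=∅
  n3('cb'): parent n2 fail=0; on 'b' 0 → fail=1;  out {3}∪{0}={0,3}
  n8('ab'): parent n7 fail=0; on 'b' 0 → fail=1;  out ∅∪{0}={0}
  n12('ac'): parent n7 fail=0; on 'c' 0 → fail=2;  out {4}∪∅={4}
  n4('cba'): parent n3 fail=1; on 'a' 1→0 → fail=7;  out ∅∪∅=∅
  n9('abb'): parent n8 fail=1; on 'b' 1→0 → fail=1;  out ∅∪{0}={0}
  n13('acc'): parent n12 fail=2; on 'c' 2→0 → fail=2;  out {5}∪∅={5}
  n5('cbac'): parent n4 fail=7; on 'c' 7 → fail=12;  out ∅∪{4}={4}
  n10('abba'): parent n9 fail=1; on 'a' 1→0 → fail=7;  out ∅∪∅=∅
  n6('cbacc'): parent n5 fail=12; on 'c' 12 → fail=13;  out {1}∪{5}={1,5}
  n11('abbab'): parent n10 fail=7; on 'b' 7 → fail=8;  out {2}∪{0}={0,2}

Run:
[0] read 'a'  n0⇒n7
[1] read 'c'  n7⇒n12  ** P4@[0:1]
[2] read 'c'  n12⇒n13  ** P5@[0:2]
[3] read 'c'  n13⇒n2 (fail-walked)
[4] read 'b'  n2⇒n3  ** P0@[4:4],P3@[3:4]
[5] read 'c'  n3⇒n2 (fail-walked)
[6] read 'a'  n2⇒n7 (fail-walked)
[7] read 'c'  n7⇒n12  ** P4@[6:7]
[8] read 'b'  n12⇒n3 (fail-walked)  ** P0@[8:8],P3@[7:8]
[9] read 'c'  n3⇒n2 (fail-walked)
[10] read 'a'  n2⇒n7 (fail-walked)
[11] read 'b'  n7⇒n8  ** P0@[11:11]
[12] read 'b'  n8⇒n9  ** P0@[12:12]
[13] read 'c'  n9⇒n2 (fail-walked)
[14] read 'c'  n2⇒n2 (fail-walked)
[15] read 'b'  n2⇒n3  ** P0@[15:15],P3@[14:15]
[16] read 'c'  n3⇒n2 (fail-walked)
[17] read 'a'  n2⇒n7 (fail-walked)
[18] read 'c'  n7⇒n12  ** P4@[17:18]
[19] read 'b'  n12⇒n3 (fail-walked)  ** P0@[19:19],P3@[18:19]
[20] read 'b'  n3⇒n1 (fail-walked)  ** P0@[20:20]
[21] read 'b'  n1⇒n1 (fail-walked)  ** P0@[21:21]
[22] read 'c'  n1⇒n2 (fail-walked)
[23] read 'a'  n2⇒n7 (fail-walked)
[24] read 'a'  n7⇒n7 (fail-walked)
[25] read 'a'  n7⇒n7 (fail-walked)

Matches: [[1,4],[2,5],[4,0],[4,3],[7,4],[8,0],[8,3],[11,0],[12,0],[15,0],[15,3],[18,4],[19,0],[19,3],[20,0],[21,0]]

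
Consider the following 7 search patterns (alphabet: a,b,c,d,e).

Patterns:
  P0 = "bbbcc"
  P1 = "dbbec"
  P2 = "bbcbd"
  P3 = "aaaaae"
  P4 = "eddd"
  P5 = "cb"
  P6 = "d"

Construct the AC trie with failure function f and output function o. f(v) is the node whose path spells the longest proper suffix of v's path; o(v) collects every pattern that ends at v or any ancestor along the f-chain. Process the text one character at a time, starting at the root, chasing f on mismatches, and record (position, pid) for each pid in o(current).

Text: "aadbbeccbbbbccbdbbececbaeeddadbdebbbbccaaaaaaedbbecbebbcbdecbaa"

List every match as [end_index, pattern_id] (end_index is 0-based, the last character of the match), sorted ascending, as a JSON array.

Construct AC machine:
Trie nodes:
  0='ε' goto a→14 b→1 c→24 d→6 e→20
  1='b' goto b→2
  2='bb' goto b→3 c→11
  3='bbb' goto c→4
  4='bbbc' goto c→5
  5='bbbcc' goto ·  ←P0
  6='d' goto b→7  ←P6
  7='db' goto b→8
  8='dbb' goto e→9
  9='dbbe' goto c→10
  10='dbbec' goto ·  ←P1
  11='bbc' goto b→12
  12='bbcb' goto d→13
  13='bbcbd' goto ·  ←P2
  14='a' goto a→15
  15='aa' goto a→16
  16='aaa' goto a→17
  17='aaaa' goto a→18
  18='aaaaa' goto e→19
  19='aaaaae' goto ·  ←P3
  20='e' goto d→21
  21='ed' goto d→22
  22='edd' goto d→23
  23='eddd' goto ·  ←P4
  24='c' goto b→25
  25='cb' goto ·  ←P5

Failure links (BFS by depth):
  n1('b'): parent n0 fail=0; on 'b' 0 → fail=0;  out ∅∪∅=∅
  n6('d'): parent n0 fail=0; on 'd' 0 → fail=0;  out {6}∪∅={6}
  n14('a'): parent n0 fail=0; on 'a' 0 → fail=0;  out ∅∪∅=∅
  n20('e'): parent n0 fail=0; on 'e' 0 → fail=0;  out ∅∪∅=∅
  n24('c'): parent n0 fail=0; on 'c' 0 → fail=0;  out ∅∪∅=∅
  n2('bb'): parent n1 fail=0; on 'b' 0 → fail=1;  out ∅∪∅=∅
  n7('db'): parent n6 fail=0; on 'b' 0 → fail=1;  out ∅∪∅=∅
  n15('aa'): parent n14 fail=0; on 'a' 0 → fail=14;  out ∅∪∅=∅
  n21('ed'): parent n20 fail=0; on 'd' 0 → fail=6;  out ∅∪{6}={6}
  n25('cb'): parent n24 fail=0; on 'b' 0 → fail=1;  out {5}∪∅={5}
  n3('bbb'): parent n2 fail=1; on 'b' 1 → fail=2;  out ∅∪∅=∅
  n8('dbb'): parent n7 fail=1; on 'b' 1 → fail=2;  out ∅∪∅=∅
  n11('bbc'): parent n2 fail=1; on 'c' 1→0 → fail=24;  out ∅∪∅=∅
  n16('aaa'): parent n15 fail=14; on 'a' 14 → fail=15;  out ∅∪∅=∅
  n22('edd'): parent n21 fail=6; on 'd' 6→0 → fail=6;  out ∅∪{6}={6}
  n4('bbbc'): parent n3 fail=2; on 'c' 2 → fail=11;  out ∅∪∅=∅
  n9('dbbe'): parent n8 fail=2; on 'e' 2→1→0 → fail=20;  out ∅∪∅=∅
  n12('bbcb'): parent n11 fail=24; on 'b' 24 → fail=25;  out ∅∪{5}={5}
  n17('aaaa'): parent n16 fail=15; on 'a' 15 → fail=16;  out ∅∪∅=∅
  n23('eddd'): parent n22 fail=6; on 'd' 6→0 → fail=6;  out {4}∪{6}={4,6}
  n5('bbbcc'): parent n4 fail=11; on 'c' 11→24→0 → fail=24;  out {0}∪∅={0}
  n10('dbbec'): parent n9 fail=20; on 'c' 20→0 → fail=24;  out {1}∪∅={1}
  n13('bbcbd'): parent n12 fail=25; on 'd' 25→1→0 → fail=6;  out {2}∪{6}={2,6}
  n18('aaaaa'): parent n17 fail=16; on 'a' 16 → fail=17;  out ∅∪∅=∅
  n19('aaaaae'): parent n18 fail=17; on 'e' 17→16→15→14→0 → fail=20;  out {3}∪∅={3}

Scan:
i=0 'a': node 0→14
i=1 'a': node 14→15
i=2 'd': node 15→6 ·f  ** P6@[2:2]
i=3 'b': node 6→7
i=4 'b': node 7→8
i=5 'e': node 8→9
i=6 'c': node 9→10  ** P1@[2:6]
i=7 'c': node 10→24 ·f
i=8 'b': node 24→25  ** P5@[7:8]
i=9 'b': node 25→2 ·f
i=10 'b': node 2→3
i=11 'b': node 3→3 ·f
i=12 'c': node 3→4
i=13 'c': node 4→5  ** P0@[9:13]
i=14 'b': node 5→25 ·f  ** P5@[13:14]
i=15 'd': node 25→6 ·f  ** P6@[15:15]
i=16 'b': node 6→7
i=17 'b': node 7→8
i=18 'e': node 8→9
i=19 'c': node 9→10  ** P1@[15:19]
i=20 'e': node 10→20 ·f
i=21 'c': node 20→24 ·f
i=22 'b': node 24→25  ** P5@[21:22]
i=23 'a': node 25→14 ·f
i=24 'e': node 14→20 ·f
i=25 'e': node 20→20 ·f
i=26 'd': node 20→21  ** P6@[26:26]
i=27 'd': node 21→22  ** P6@[27:27]
i=28 'a': node 22→14 ·f
i=29 'd': node 14→6 ·f  ** P6@[29:29]
i=30 'b': node 6→7
i=31 'd': node 7→6 ·f  ** P6@[31:31]
i=32 'e': node 6→20 ·f
i=33 'b': node 20→1 ·f
i=34 'b': node 1→2
i=35 'b': node 2→3
i=36 'b': node 3→3 ·f
i=37 'c': node 3→4
i=38 'c': node 4→5  ** P0@[34:38]
i=39 'a': node 5→14 ·f
i=40 'a': node 14→15
i=41 'a': node 15→16
i=42 'a': node 16→17
i=43 'a': node 17→18
i=44 'a': node 18→18 ·f
i=45 'e': node 18→19  ** P3@[40:45]
i=46 'd': node 19→21 ·f  ** P6@[46:46]
i=47 'b': node 21→7 ·f
i=48 'b': node 7→8
i=49 'e': node 8→9
i=50 'c': node 9→10  ** P1@[46:50]
i=51 'b': node 10→25 ·f  ** P5@[50:51]
i=52 'e': node 25→20 ·f
i=53 'b': node 20→1 ·f
i=54 'b': node 1→2
i=55 'c': node 2→11
i=56 'b': node 11→12  ** P5@[55:56]
i=57 'd': node 12→13  ** P2@[53:57],P6@[57:57]
i=58 'e': node 13→20 ·f
i=59 'c': node 20→24 ·f
i=60 'b': node 24→25  ** P5@[59:60]
i=61 'a': node 25→14 ·f
i=62 'a': node 14→15

All matches (sorted): [[2,6],[6,1],[8,5],[13,0],[14,5],[15,6],[19,1],[22,5],[26,6],[27,6],[29,6],[31,6],[38,0],[45,3],[46,6],[50,1],[51,5],[56,5],[57,2],[57,6],[60,5]]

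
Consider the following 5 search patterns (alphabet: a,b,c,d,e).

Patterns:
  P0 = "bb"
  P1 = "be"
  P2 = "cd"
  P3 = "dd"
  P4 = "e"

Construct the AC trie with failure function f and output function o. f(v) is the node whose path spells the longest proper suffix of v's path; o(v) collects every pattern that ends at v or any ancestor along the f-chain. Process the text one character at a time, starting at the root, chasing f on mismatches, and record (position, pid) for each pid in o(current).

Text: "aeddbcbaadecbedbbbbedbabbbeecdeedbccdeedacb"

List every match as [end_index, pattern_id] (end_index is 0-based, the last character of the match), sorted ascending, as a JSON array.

Construct AC machine:
Trie (insert patterns):
  0='ε' goto b→1 c→4 d→6 e→8
  1='b' goto b→2 e→3
  2='bb' goto ·  [P0 ends]
  3='be' goto ·  [P1 ends]
  4='c' goto d→5
  5='cd' goto ·  [P2 ends]
  6='d' goto d→7
  7='dd' goto ·  [P3 ends]
  8='e' goto ·  [P4 ends]

Failure links (BFS by depth):
  n1('b'): parent n0 fail=0; on 'b' 0 → fail=0;  out ∅∪∅=∅
  n4('c'): parent n0 fail=0; on 'c' 0 → fail=0;  out ∅∪∅=∅
  n6('d'): parent n0 fail=0; on 'd' 0 → fail=0;  out ∅∪∅=∅
  n8('e'): parent n0 fail=0; on 'e' 0 → fail=0;  out {4}∪∅={4}
  n2('bb'): parent n1 fail=0; on 'b' 0 → fail=1;  out {0}∪∅={0}
  n3('be'): parent n1 fail=0; on 'e' 0 → fail=8;  out {1}∪{4}={1,4}
  n5('cd'): parent n4 fail=0; on 'd' 0 → fail=6;  out {2}∪∅={2}
  n7('dd'): parent n6 fail=0; on 'd' 0 → fail=6;  out {3}∪∅={3}

Text stream:
[0] read 'a'  n0⇒n0
[1] read 'e'  n0⇒n8  → match P4@[1:1]
[2] read 'd'  n8⇒n6 (fail-walked)
[3] read 'd'  n6⇒n7  → match P3@[2:3]
[4] read 'b'  n7⇒n1 (fail-walked)
[5] read 'c'  n1⇒n4 (fail-walked)
[6] read 'b'  n4⇒n1 (fail-walked)
[7] read 'a'  n1⇒n0 (fail-walked)
[8] read 'a'  n0⇒n0
[9] read 'd'  n0⇒n6
[10] read 'e'  n6⇒n8 (fail-walked)  → match P4@[10:10]
[11] read 'c'  n8⇒n4 (fail-walked)
[12] read 'b'  n4⇒n1 (fail-walked)
[13] read 'e'  n1⇒n3  → match P1@[12:13],P4@[13:13]
[14] read 'd'  n3⇒n6 (fail-walked)
[15] read 'b'  n6⇒n1 (fail-walked)
[16] read 'b'  n1⇒n2  → match P0@[15:16]
[17] read 'b'  n2⇒n2 (fail-walked)  → match P0@[16:17]
[18] read 'b'  n2⇒n2 (fail-walked)  → match P0@[17:18]
[19] read 'e'  n2⇒n3 (fail-walked)  → match P1@[18:19],P4@[19:19]
[20] read 'd'  n3⇒n6 (fail-walked)
[21] read 'b'  n6⇒n1 (fail-walked)
[22] read 'a'  n1⇒n0 (fail-walked)
[23] read 'b'  n0⇒n1
[24] read 'b'  n1⇒n2  → match P0@[23:24]
[25] read 'b'  n2⇒n2 (fail-walked)  → match P0@[24:25]
[26] read 'e'  n2⇒n3 (fail-walked)  → match P1@[25:26],P4@[26:26]
[27] read 'e'  n3⇒n8 (fail-walked)  → match P4@[27:27]
[28] read 'c'  n8⇒n4 (fail-walked)
[29] read 'd'  n4⇒n5  → match P2@[28:29]
[30] read 'e'  n5⇒n8 (fail-walked)  → match P4@[30:30]
[31] read 'e'  n8⇒n8 (fail-walked)  → match P4@[31:31]
[32] read 'd'  n8⇒n6 (fail-walked)
[33] read 'b'  n6⇒n1 (fail-walked)
[34] read 'c'  n1⇒n4 (fail-walked)
[35] read 'c'  n4⇒n4 (fail-walked)
[36] read 'd'  n4⇒n5  → match P2@[35:36]
[37] read 'e'  n5⇒n8 (fail-walked)  → match P4@[37:37]
[38] read 'e'  n8⇒n8 (fail-walked)  → match P4@[38:38]
[39] read 'd'  n8⇒n6 (fail-walked)
[40] read 'a'  n6⇒n0 (fail-walked)
[41] read 'c'  n0⇒n4
[42] read 'b'  n4⇒n1 (fail-walked)

All matches (sorted): [[1,4],[3,3],[10,4],[13,1],[13,4],[16,0],[17,0],[18,0],[19,1],[19,4],[24,0],[25,0],[26,1],[26,4],[27,4],[29,2],[30,4],[31,4],[36,2],[37,4],[38,4]]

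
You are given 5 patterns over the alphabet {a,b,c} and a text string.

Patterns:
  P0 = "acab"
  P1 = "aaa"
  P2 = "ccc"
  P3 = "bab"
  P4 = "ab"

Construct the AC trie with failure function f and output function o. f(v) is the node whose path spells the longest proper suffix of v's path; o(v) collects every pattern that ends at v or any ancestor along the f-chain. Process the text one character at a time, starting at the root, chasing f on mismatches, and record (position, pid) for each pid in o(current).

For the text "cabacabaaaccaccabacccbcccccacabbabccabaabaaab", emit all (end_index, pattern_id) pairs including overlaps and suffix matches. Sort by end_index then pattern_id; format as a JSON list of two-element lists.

Build:
Trie nodes:
  0='ε' goto a→1 b→10 c→7
  1='a' goto a→5 b→13 c→2
  2='ac' goto a→3
  3='aca' goto b→4
  4='acab' goto ·  [P0 ends]
  5='aa' goto a→6
  6='aaa' goto ·  [P1 ends]
  7='c' goto c→8
  8='cc' goto c→9
  9='ccc' goto ·  [P2 ends]
  10='b' goto a→11
  11='ba' goto b→12
  12='bab' goto ·  [P3 ends]
  13='ab' goto ·  [P4 ends]

BFS fail/out derivation:
  n1('a'): parent n0 fail=0; on 'a' 0 → fail=0;  out ∅∪∅=∅
  n7('c'): parent n0 fail=0; on 'c' 0 → fail=0;  out ∅∪∅=∅
  n10('b'): parent n0 fail=0; on 'b' 0 → fail=0;  out ∅∪∅=∅
  n2('ac'): parent n1 fail=0; on 'c' 0 → fail=7;  out ∅∪∅=∅
  n5('aa'): parent n1 fail=0; on 'a' 0 → fail=1;  out ∅∪∅=∅
  n8('cc'): parent n7 fail=0; on 'c' 0 → fail=7;  out ∅∪∅=∅
  n11('ba'): parent n10 fail=0; on 'a' 0 → fail=1;  out ∅∪∅=∅
  n13('ab'): parent n1 fail=0; on 'b' 0 → fail=10;  out {4}∪∅={4}
  n3('aca'): parent n2 fail=7; on 'a' 7→0 → fail=1;  out ∅∪∅=∅
  n6('aaa'): parent n5 fail=1; on 'a' 1 → fail=5;  out {1}∪∅={1}
  n9('ccc'): parent n8 fail=7; on 'c' 7 → fail=8;  out {2}∪∅={2}
  n12('bab'): parent n11 fail=1; on 'b' 1 → fail=13;  out {3}∪{4}={3,4}
  n4('acab'): parent n3 fail=1; on 'b' 1 → fail=13;  out {0}∪{4}={0,4}

Text stream:
[0] read 'c'  n0⇒n7
[1] read 'a'  n7⇒n1 ·f
[2] read 'b'  n1⇒n13  emit P4@[1:2]
[3] read 'a'  n13⇒n11 ·f
[4] read 'c'  n11⇒n2 ·f
[5] read 'a'  n2⇒n3
[6] read 'b'  n3⇒n4  emit P0@[3:6],P4@[5:6]
[7] read 'a'  n4⇒n11 ·f
[8] read 'a'  n11⇒n5 ·f
[9] read 'a'  n5⇒n6  emit P1@[7:9]
[10] read 'c'  n6⇒n2 ·f
[11] read 'c'  n2⇒n8 ·f
[12] read 'a'  n8⇒n1 ·f
[13] read 'c'  n1⇒n2
[14] read 'c'  n2⇒n8 ·f
[15] read 'a'  n8⇒n1 ·f
[16] read 'b'  n1⇒n13  emit P4@[15:16]
[17] read 'a'  n13⇒n11 ·f
[18] read 'c'  n11⇒n2 ·f
[19] read 'c'  n2⇒n8 ·f
[20] read 'c'  n8⇒n9  emit P2@[18:20]
[21] read 'b'  n9⇒n10 ·f
[22] read 'c'  n10⇒n7 ·f
[23] read 'c'  n7⇒n8
[24] read 'c'  n8⇒n9  emit P2@[22:24]
[25] read 'c'  n9⇒n9 ·f  emit P2@[23:25]
[26] read 'c'  n9⇒n9 ·f  emit P2@[24:26]
[27] read 'a'  n9⇒n1 ·f
[28] read 'c'  n1⇒n2
[29] read 'a'  n2⇒n3
[30] read 'b'  n3⇒n4  emit P0@[27:30],P4@[29:30]
[31] read 'b'  n4⇒n10 ·f
[32] read 'a'  n10⇒n11
[33] read 'b'  n11⇒n12  emit P3@[31:33],P4@[32:33]
[34] read 'c'  n12⇒n7 ·f
[35] read 'c'  n7⇒n8
[36] read 'a'  n8⇒n1 ·f
[37] read 'b'  n1⇒n13  emit P4@[36:37]
[38] read 'a'  n13⇒n11 ·f
[39] read 'a'  n11⇒n5 ·f
[40] read 'b'  n5⇒n13 ·f  emit P4@[39:40]
[41] read 'a'  n13⇒n11 ·f
[42] read 'a'  n11⇒n5 ·f
[43] read 'a'  n5⇒n6  emit P1@[41:43]
[44] read 'b'  n6⇒n13 ·f  emit P4@[43:44]

Result: [[2,4],[6,0],[6,4],[9,1],[16,4],[20,2],[24,2],[25,2],[26,2],[30,0],[30,4],[33,3],[33,4],[37,4],[40,4],[43,1],[44,4]]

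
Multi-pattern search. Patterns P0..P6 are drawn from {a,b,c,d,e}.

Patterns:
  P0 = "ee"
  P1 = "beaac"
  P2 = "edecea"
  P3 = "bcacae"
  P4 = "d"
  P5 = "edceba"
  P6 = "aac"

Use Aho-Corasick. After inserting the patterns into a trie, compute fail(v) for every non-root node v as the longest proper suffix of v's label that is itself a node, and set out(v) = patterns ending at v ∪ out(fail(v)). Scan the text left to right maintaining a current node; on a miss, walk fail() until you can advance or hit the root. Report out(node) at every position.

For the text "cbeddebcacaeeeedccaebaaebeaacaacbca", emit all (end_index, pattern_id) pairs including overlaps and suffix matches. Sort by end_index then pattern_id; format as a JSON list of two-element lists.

Build automaton:
Trie nodes:
  0='ε' goto a→23 b→3 d→18 e→1
  1='e' goto d→8 e→2
  2='ee' goto ·  [P0 ends]
  3='b' goto c→13 e→4
  4='be' goto a→5
  5='bea' goto a→6
  6='beaa' goto c→7
  7='beaac' goto ·  [P1 ends]
  8='ed' goto c→19 e→9
  9='ede' goto c→10
  10='edec' goto e→11
  11='edece' goto a→12
  12='edecea' goto ·  [P2 ends]
  13='bc' goto a→14
  14='bca' goto c→15
  15='bcac' goto a→16
  16='bcaca' goto e→17
  17='bcacae' goto ·  [P3 ends]
  18='d' goto ·  [P4 ends]
  19='edc' goto e→20
  20='edce' goto b→21
  21='edceb' goto a→22
  22='edceba' goto ·  [P5 ends]
  23='a' goto a→24
  24='aa' goto c→25
  25='aac' goto ·  [P6 ends]

BFS fail/out derivation:
  fail(1) 'e': from fail(0)=0 chase 'e': 0 ⇒ 0;  out=∅∪out(0)=∅
  fail(3) 'b': from fail(0)=0 chase 'b': 0 ⇒ 0;  out=∅∪out(0)=∅
  fail(18) 'd': from fail(0)=0 chase 'd': 0 ⇒ 0;  out={4}∪out(0)={4}
  fail(23) 'a': from fail(0)=0 chase 'a': 0 ⇒ 0;  out=∅∪out(0)=∅
  fail(2) 'ee': from fail(1)=0 chase 'e': 0 ⇒ 1;  out={0}∪out(1)={0}
  fail(4) 'be': from fail(3)=0 chase 'e': 0 ⇒ 1;  out=∅∪out(1)=∅
  fail(8) 'ed': from fail(1)=0 chase 'd': 0 ⇒ 18;  out=∅∪out(18)={4}
  fail(13) 'bc': from fail(3)=0 chase 'c': 0 ⇒ 0;  out=∅∪out(0)=∅
  fail(24) 'aa': from fail(23)=0 chase 'a': 0 ⇒ 23;  out=∅∪out(23)=∅
  fail(5) 'bea': from fail(4)=1 chase 'a': 1→0 ⇒ 23;  out=∅∪out(23)=∅
  fail(9) 'ede': from fail(8)=18 chase 'e': 18→0 ⇒ 1;  out=∅∪out(1)=∅
  fail(14) 'bca': from fail(13)=0 chase 'a': 0 ⇒ 23;  out=∅∪out(23)=∅
  fail(19) 'edc': from fail(8)=18 chase 'c': 18→0 ⇒ 0;  out=∅∪out(0)=∅
  fail(25) 'aac': from fail(24)=23 chase 'c': 23→0 ⇒ 0;  out={6}∪out(0)={6}
  fail(6) 'beaa': from fail(5)=23 chase 'a': 23 ⇒ 24;  out=∅∪out(24)=∅
  fail(10) 'edec': from fail(9)=1 chase 'c': 1→0 ⇒ 0;  out=∅∪out(0)=∅
  fail(15) 'bcac': from fail(14)=23 chase 'c': 23→0 ⇒ 0;  out=∅∪out(0)=∅
  fail(20) 'edce': from fail(19)=0 chase 'e': 0 ⇒ 1;  out=∅∪out(1)=∅
  fail(7) 'beaac': from fail(6)=24 chase 'c': 24 ⇒ 25;  out={1}∪out(25)={1,6}
  fail(11) 'edece': from fail(10)=0 chase 'e': 0 ⇒ 1;  out=∅∪out(1)=∅
  fail(16) 'bcaca': from fail(15)=0 chase 'a': 0 ⇒ 23;  out=∅∪out(23)=∅
  fail(21) 'edceb': from fail(20)=1 chase 'b': 1→0 ⇒ 3;  out=∅∪out(3)=∅
  fail(12) 'edecea': from fail(11)=1 chase 'a': 1→0 ⇒ 23;  out={2}∪out(23)={2}
  fail(17) 'bcacae': from fail(16)=23 chase 'e': 23→0 ⇒ 1;  out={3}∪out(1)={3}
  fail(22) 'edceba': from fail(21)=3 chase 'a': 3→0 ⇒ 23;  out={5}∪out(23)={5}

Scan:
[0] read 'c'  n0⇒n0
[1] read 'b'  n0⇒n3
[2] read 'e'  n3⇒n4
[3] read 'd'  n4⇒n8 (fail-walked)  ** P4@[3:3]
[4] read 'd'  n8⇒n18 (fail-walked)  ** P4@[4:4]
[5] read 'e'  n18⇒n1 (fail-walked)
[6] read 'b'  n1⇒n3 (fail-walked)
[7] read 'c'  n3⇒n13
[8] read 'a'  n13⇒n14
[9] read 'c'  n14⇒n15
[10] read 'a'  n15⇒n16
[11] read 'e'  n16⇒n17  ** P3@[6:11]
[12] read 'e'  n17⇒n2 (fail-walked)  ** P0@[11:12]
[13] read 'e'  n2⇒n2 (fail-walked)  ** P0@[12:13]
[14] read 'e'  n2⇒n2 (fail-walked)  ** P0@[13:14]
[15] read 'd'  n2⇒n8 (fail-walked)  ** P4@[15:15]
[16] read 'c'  n8⇒n19
[17] read 'c'  n19⇒n0 (fail-walked)
[18] read 'a'  n0⇒n23
[19] read 'e'  n23⇒n1 (fail-walked)
[20] read 'b'  n1⇒n3 (fail-walked)
[21] read 'a'  n3⇒n23 (fail-walked)
[22] read 'a'  n23⇒n24
[23] read 'e'  n24⇒n1 (fail-walked)
[24] read 'b'  n1⇒n3 (fail-walked)
[25] read 'e'  n3⇒n4
[26] read 'a'  n4⇒n5
[27] read 'a'  n5⇒n6
[28] read 'c'  n6⇒n7  ** P1@[24:28],P6@[26:28]
[29] read 'a'  n7⇒n23 (fail-walked)
[30] read 'a'  n23⇒n24
[31] read 'c'  n24⇒n25  ** P6@[29:31]
[32] read 'b'  n25⇒n3 (fail-walked)
[33] read 'c'  n3⇒n13
[34] read 'a'  n13⇒n14

Result: [[3,4],[4,4],[11,3],[12,0],[13,0],[14,0],[15,4],[28,1],[28,6],[31,6]]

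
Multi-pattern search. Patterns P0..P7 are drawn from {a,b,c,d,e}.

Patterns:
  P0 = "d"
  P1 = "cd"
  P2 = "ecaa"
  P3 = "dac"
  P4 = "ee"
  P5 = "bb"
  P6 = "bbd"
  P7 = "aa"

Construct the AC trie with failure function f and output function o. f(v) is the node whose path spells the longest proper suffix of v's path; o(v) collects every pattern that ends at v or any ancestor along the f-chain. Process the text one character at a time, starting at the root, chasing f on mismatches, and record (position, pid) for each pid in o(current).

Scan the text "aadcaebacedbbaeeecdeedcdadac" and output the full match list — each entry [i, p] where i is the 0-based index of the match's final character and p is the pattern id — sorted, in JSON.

Build:
Trie nodes:
  0='ε' goto a→14 b→11 c→2 d→1 e→4
  1='d' goto a→8  [P0 ends]
  2='c' goto d→3
  3='cd' goto ·  [P1 ends]
  4='e' goto c→5 e→10
  5='ec' goto a→6
  6='eca' goto a→7
  7='ecaa' goto ·  [P2 ends]
  8='da' goto c→9
  9='dac' goto ·  [P3 ends]
  10='ee' goto ·  [P4 ends]
  11='b' goto b→12
  12='bb' goto d→13  [P5 ends]
  13='bbd' goto ·  [P6 ends]
  14='a' goto a→15
  15='aa' goto ·  [P7 ends]

Failure links (BFS by depth):
  fail(1) 'd': from fail(0)=0 chase 'd': 0 ⇒ 0;  out={0}∪out(0)={0}
  fail(2) 'c': from fail(0)=0 chase 'c': 0 ⇒ 0;  out=∅∪out(0)=∅
  fail(4) 'e': from fail(0)=0 chase 'e': 0 ⇒ 0;  out=∅∪out(0)=∅
  fail(11) 'b': from fail(0)=0 chase 'b': 0 ⇒ 0;  out=∅∪out(0)=∅
  fail(14) 'a': from fail(0)=0 chase 'a': 0 ⇒ 0;  out=∅∪out(0)=∅
  fail(3) 'cd': from fail(2)=0 chase 'd': 0 ⇒ 1;  out={1}∪out(1)={0,1}
  fail(5) 'ec': from fail(4)=0 chase 'c': 0 ⇒ 2;  out=∅∪out(2)=∅
  fail(8) 'da': from fail(1)=0 chase 'a': 0 ⇒ 14;  out=∅∪out(14)=∅
  fail(10) 'ee': from fail(4)=0 chase 'e': 0 ⇒ 4;  out={4}∪out(4)={4}
  fail(12) 'bb': from fail(11)=0 chase 'b': 0 ⇒ 11;  out={5}∪out(11)={5}
  fail(15) 'aa': from fail(14)=0 chase 'a': 0 ⇒ 14;  out={7}∪out(14)={7}
  fail(6) 'eca': from fail(5)=2 chase 'a': 2→0 ⇒ 14;  out=∅∪out(14)=∅
  fail(9) 'dac': from fail(8)=14 chase 'c': 14→0 ⇒ 2;  out={3}∪out(2)={3}
  fail(13) 'bbd': from fail(12)=11 chase 'd': 11→0 ⇒ 1;  out={6}∪out(1)={0,6}
  fail(7) 'ecaa': from fail(6)=14 chase 'a': 14 ⇒ 15;  out={2}∪out(15)={2,7}

Run:
i=0 'a': node 0→14
i=1 'a': node 14→15  emit P7@[0:1]
i=2 'd': node 15→1 (via fail)  emit P0@[2:2]
i=3 'c': node 1→2 (via fail)
i=4 'a': node 2→14 (via fail)
i=5 'e': node 14→4 (via fail)
i=6 'b': node 4→11 (via fail)
i=7 'a': node 11→14 (via fail)
i=8 'c': node 14→2 (via fail)
i=9 'e': node 2→4 (via fail)
i=10 'd': node 4→1 (via fail)  emit P0@[10:10]
i=11 'b': node 1→11 (via fail)
i=12 'b': node 11→12  emit P5@[11:12]
i=13 'a': node 12→14 (via fail)
i=14 'e': node 14→4 (via fail)
i=15 'e': node 4→10  emit P4@[14:15]
i=16 'e': node 10→10 (via fail)  emit P4@[15:16]
i=17 'c': node 10→5 (via fail)
i=18 'd': node 5→3 (via fail)  emit P0@[18:18],P1@[17:18]
i=19 'e': node 3→4 (via fail)
i=20 'e': node 4→10  emit P4@[19:20]
i=21 'd': node 10→1 (via fail)  emit P0@[21:21]
i=22 'c': node 1→2 (via fail)
i=23 'd': node 2→3  emit P0@[23:23],P1@[22:23]
i=24 'a': node 3→8 (via fail)
i=25 'd': node 8→1 (via fail)  emit P0@[25:25]
i=26 'a': node 1→8
i=27 'c': node 8→9  emit P3@[25:27]

Result: [[1,7],[2,0],[10,0],[12,5],[15,4],[16,4],[18,0],[18,1],[20,4],[21,0],[23,0],[23,1],[25,0],[27,3]]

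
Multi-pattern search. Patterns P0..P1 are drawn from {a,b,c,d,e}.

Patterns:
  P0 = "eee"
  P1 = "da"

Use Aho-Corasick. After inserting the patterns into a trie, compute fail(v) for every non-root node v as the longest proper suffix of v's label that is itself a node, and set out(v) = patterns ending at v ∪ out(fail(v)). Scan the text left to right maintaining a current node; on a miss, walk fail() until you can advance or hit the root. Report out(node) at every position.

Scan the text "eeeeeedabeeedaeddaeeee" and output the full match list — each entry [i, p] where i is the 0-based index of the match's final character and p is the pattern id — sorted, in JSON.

Build automaton:
Trie (insert patterns):
  n0 'ε': d→4 e→1
  n1 'e': e→2
  n2 'ee': e→3
  n3 'eee': ·  [P0 ends]
  n4 'd': a→5
  n5 'da': ·  [P1 ends]

Failure links (BFS by depth):
  fail(1) 'e': from fail(0)=0 chase 'e': 0 ⇒ 0;  out=∅∪out(0)=∅
  fail(4) 'd': from fail(0)=0 chase 'd': 0 ⇒ 0;  out=∅∪out(0)=∅
  fail(2) 'ee': from fail(1)=0 chase 'e': 0 ⇒ 1;  out=∅∪out(1)=∅
  fail(5) 'da': from fail(4)=0 chase 'a': 0 ⇒ 0;  out={1}∪out(0)={1}
  fail(3) 'eee': from fail(2)=1 chase 'e': 1 ⇒ 2;  out={0}∪out(2)={0}

Run:
[0] read 'e'  n0⇒n1
[1] read 'e'  n1⇒n2
[2] read 'e'  n2⇒n3  emit P0@[0:2]
[3] read 'e'  n3⇒n3 (fail-walked)  emit P0@[1:3]
[4] read 'e'  n3⇒n3 (fail-walked)  emit P0@[2:4]
[5] read 'e'  n3⇒n3 (fail-walked)  emit P0@[3:5]
[6] read 'd'  n3⇒n4 (fail-walked)
[7] read 'a'  n4⇒n5  emit P1@[6:7]
[8] read 'b'  n5⇒n0 (fail-walked)
[9] read 'e'  n0⇒n1
[10] read 'e'  n1⇒n2
[11] read 'e'  n2⇒n3  emit P0@[9:11]
[12] read 'd'  n3⇒n4 (fail-walked)
[13] read 'a'  n4⇒n5  emit P1@[12:13]
[14] read 'e'  n5⇒n1 (fail-walked)
[15] read 'd'  n1⇒n4 (fail-walked)
[16] read 'd'  n4⇒n4 (fail-walked)
[17] read 'a'  n4⇒n5  emit P1@[16:17]
[18] read 'e'  n5⇒n1 (fail-walked)
[19] read 'e'  n1⇒n2
[20] read 'e'  n2⇒n3  emit P0@[18:20]
[21] read 'e'  n3⇒n3 (fail-walked)  emit P0@[19:21]

Result: [[2,0],[3,0],[4,0],[5,0],[7,1],[11,0],[13,1],[17,1],[20,0],[21,0]]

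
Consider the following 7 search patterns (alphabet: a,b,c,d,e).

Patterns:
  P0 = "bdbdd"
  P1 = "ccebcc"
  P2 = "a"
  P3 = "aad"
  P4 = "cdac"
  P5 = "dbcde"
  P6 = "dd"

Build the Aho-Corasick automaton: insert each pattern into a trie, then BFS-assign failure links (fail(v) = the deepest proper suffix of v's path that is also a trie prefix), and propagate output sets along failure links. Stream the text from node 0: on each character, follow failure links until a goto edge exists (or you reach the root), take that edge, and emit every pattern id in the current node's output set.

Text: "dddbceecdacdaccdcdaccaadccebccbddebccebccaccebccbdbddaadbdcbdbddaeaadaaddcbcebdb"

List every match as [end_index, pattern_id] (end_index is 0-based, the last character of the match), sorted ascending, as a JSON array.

Build:
Trie (insert patterns):
  n0 'ε': a→12 b→1 c→6 d→18
  n1 'b': d→2
  n2 'bd': b→3
  n3 'bdb': d→4
  n4 'bdbd': d→5
  n5 'bdbdd': ·  [P0 ends]
  n6 'c': c→7 d→15
  n7 'cc': e→8
  n8 'cce': b→9
  n9 'cceb': c→10
  n10 'ccebc': c→11
  n11 'ccebcc': ·  [P1 ends]
  n12 'a': a→13  [P2 ends]
  n13 'aa': d→14
  n14 'aad': ·  [P3 ends]
  n15 'cd': a→16
  n16 'cda': c→17
  n17 'cdac': ·  [P4 ends]
  n18 'd': b→19 d→23
  n19 'db': c→20
  n20 'dbc': d→21
  n21 'dbcd': e→22
  n22 'dbcde': ·  [P5 ends]
  n23 'dd': ·  [P6 ends]

BFS fail/out derivation:
  n1('b'): parent n0 fail=0; on 'b' 0 → fail=0;  out ∅∪∅=∅
  n6('c'): parent n0 fail=0; on 'c' 0 → fail=0;  out ∅∪∅=∅
  n12('a'): parent n0 fail=0; on 'a' 0 → fail=0;  out {2}∪∅={2}
  n18('d'): parent n0 fail=0; on 'd' 0 → fail=0;  out ∅∪∅=∅
  n2('bd'): parent n1 fail=0; on 'd' 0 → fail=18;  out ∅∪∅=∅
  n7('cc'): parent n6 fail=0; on 'c' 0 → fail=6;  out ∅∪∅=∅
  n13('aa'): parent n12 fail=0; on 'a' 0 → fail=12;  out ∅∪{2}={2}
  n15('cd'): parent n6 fail=0; on 'd' 0 → fail=18;  out ∅∪∅=∅
  n19('db'): parent n18 fail=0; on 'b' 0 → fail=1;  out ∅∪∅=∅
  n23('dd'): parent n18 fail=0; on 'd' 0 → fail=18;  out {6}∪∅={6}
  n3('bdb'): parent n2 fail=18; on 'b' 18 → fail=19;  out ∅∪∅=∅
  n8('cce'): parent n7 fail=6; on 'e' 6→0 → fail=0;  out ∅∪∅=∅
  n14('aad'): parent n13 fail=12; on 'd' 12→0 → fail=18;  out {3}∪∅={3}
  n16('cda'): parent n15 fail=18; on 'a' 18→0 → fail=12;  out ∅∪{2}={2}
  n20('dbc'): parent n19 fail=1; on 'c' 1→0 → fail=6;  out ∅∪∅=∅
  n4('bdbd'): parent n3 fail=19; on 'd' 19→1 → fail=2;  out ∅∪∅=∅
  n9('cceb'): parent n8 fail=0; on 'b' 0 → fail=1;  out ∅∪∅=∅
  n17('cdac'): parent n16 fail=12; on 'c' 12→0 → fail=6;  out {4}∪∅={4}
  n21('dbcd'): parent n20 fail=6; on 'd' 6 → fail=15;  out ∅∪∅=∅
  n5('bdbdd'): parent n4 fail=2; on 'd' 2→18 → fail=23;  out {0}∪{6}={0,6}
  n10('ccebc'): parent n9 fail=1; on 'c' 1→0 → fail=6;  out ∅∪∅=∅
  n22('dbcde'): parent n21 fail=15; on 'e' 15→18→0 → fail=0;  out {5}∪∅={5}
  n11('ccebcc'): parent n10 fail=6; on 'c' 6 → fail=7;  out {1}∪∅={1}

Text stream:
pos 0 'd': at 18
pos 1 'd': at 23  ** P6@[0:1]
pos 2 'd': at 23 (fail-walked)  ** P6@[1:2]
pos 3 'b': at 19 (fail-walked)
pos 4 'c': at 20
pos 5 'e': at 0 (fail-walked)
pos 6 'e': at 0
pos 7 'c': at 6
pos 8 'd': at 15
pos 9 'a': at 16  ** P2@[9:9]
pos 10 'c': at 17  ** P4@[7:10]
pos 11 'd': at 15 (fail-walked)
pos 12 'a': at 16  ** P2@[12:12]
pos 13 'c': at 17  ** P4@[10:13]
pos 14 'c': at 7 (fail-walked)
pos 15 'd': at 15 (fail-walked)
pos 16 'c': at 6 (fail-walked)
pos 17 'd': at 15
pos 18 'a': at 16  ** P2@[18:18]
pos 19 'c': at 17  ** P4@[16:19]
pos 20 'c': at 7 (fail-walked)
pos 21 'a': at 12 (fail-walked)  ** P2@[21:21]
pos 22 'a': at 13  ** P2@[22:22]
pos 23 'd': at 14  ** P3@[21:23]
pos 24 'c': at 6 (fail-walked)
pos 25 'c': at 7
pos 26 'e': at 8
pos 27 'b': at 9
pos 28 'c': at 10
pos 29 'c': at 11  ** P1@[24:29]
pos 30 'b': at 1 (fail-walked)
pos 31 'd': at 2
pos 32 'd': at 23 (fail-walked)  ** P6@[31:32]
pos 33 'e': at 0 (fail-walked)
pos 34 'b': at 1
pos 35 'c': at 6 (fail-walked)
pos 36 'c': at 7
pos 37 'e': at 8
pos 38 'b': at 9
pos 39 'c': at 10
pos 40 'c': at 11  ** P1@[35:40]
pos 41 'a': at 12 (fail-walked)  ** P2@[41:41]
pos 42 'c': at 6 (fail-walked)
pos 43 'c': at 7
pos 44 'e': at 8
pos 45 'b': at 9
pos 46 'c': at 10
pos 47 'c': at 11  ** P1@[42:47]
pos 48 'b': at 1 (fail-walked)
pos 49 'd': at 2
pos 50 'b': at 3
pos 51 'd': at 4
pos 52 'd': at 5  ** P0@[48:52],P6@[51:52]
pos 53 'a': at 12 (fail-walked)  ** P2@[53:53]
pos 54 'a': at 13  ** P2@[54:54]
pos 55 'd': at 14  ** P3@[53:55]
pos 56 'b': at 19 (fail-walked)
pos 57 'd': at 2 (fail-walked)
pos 58 'c': at 6 (fail-walked)
pos 59 'b': at 1 (fail-walked)
pos 60 'd': at 2
pos 61 'b': at 3
pos 62 'd': at 4
pos 63 'd': at 5  ** P0@[59:63],P6@[62:63]
pos 64 'a': at 12 (fail-walked)  ** P2@[64:64]
pos 65 'e': at 0 (fail-walked)
pos 66 'a': at 12  ** P2@[66:66]
pos 67 'a': at 13  ** P2@[67:67]
pos 68 'd': at 14  ** P3@[66:68]
pos 69 'a': at 12 (fail-walked)  ** P2@[69:69]
pos 70 'a': at 13  ** P2@[70:70]
pos 71 'd': at 14  ** P3@[69:71]
pos 72 'd': at 23 (fail-walked)  ** P6@[71:72]
pos 73 'c': at 6 (fail-walked)
pos 74 'b': at 1 (fail-walked)
pos 75 'c': at 6 (fail-walked)
pos 76 'e': at 0 (fail-walked)
pos 77 'b': at 1
pos 78 'd': at 2
pos 79 'b': at 3

All matches (sorted): [[1,6],[2,6],[9,2],[10,4],[12,2],[13,4],[18,2],[19,4],[21,2],[22,2],[23,3],[29,1],[32,6],[40,1],[41,2],[47,1],[52,0],[52,6],[53,2],[54,2],[55,3],[63,0],[63,6],[64,2],[66,2],[67,2],[68,3],[69,2],[70,2],[71,3],[72,6]]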